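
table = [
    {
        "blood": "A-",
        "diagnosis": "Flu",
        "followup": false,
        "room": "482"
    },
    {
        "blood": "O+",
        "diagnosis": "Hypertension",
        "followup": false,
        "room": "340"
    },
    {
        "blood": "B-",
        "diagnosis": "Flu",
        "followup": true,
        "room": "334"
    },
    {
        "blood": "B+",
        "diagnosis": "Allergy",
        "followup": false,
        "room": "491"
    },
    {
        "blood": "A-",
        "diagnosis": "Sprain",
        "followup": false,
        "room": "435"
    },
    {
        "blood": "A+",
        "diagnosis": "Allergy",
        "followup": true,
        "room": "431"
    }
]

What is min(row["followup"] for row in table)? False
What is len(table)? 6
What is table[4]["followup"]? False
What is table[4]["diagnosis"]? "Sprain"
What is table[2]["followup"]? True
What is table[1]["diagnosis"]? "Hypertension"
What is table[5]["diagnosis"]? "Allergy"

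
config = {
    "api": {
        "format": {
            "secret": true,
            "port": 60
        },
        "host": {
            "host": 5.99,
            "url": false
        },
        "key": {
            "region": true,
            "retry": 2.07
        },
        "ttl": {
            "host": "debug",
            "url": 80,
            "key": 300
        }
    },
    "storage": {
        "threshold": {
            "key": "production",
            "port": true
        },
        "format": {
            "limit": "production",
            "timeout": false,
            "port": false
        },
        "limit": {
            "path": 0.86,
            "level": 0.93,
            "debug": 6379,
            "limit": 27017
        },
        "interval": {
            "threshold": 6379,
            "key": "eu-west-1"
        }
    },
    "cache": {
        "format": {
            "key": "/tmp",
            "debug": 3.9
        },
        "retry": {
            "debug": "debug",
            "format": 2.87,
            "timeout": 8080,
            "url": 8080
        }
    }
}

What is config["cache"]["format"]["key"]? "/tmp"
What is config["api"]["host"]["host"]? 5.99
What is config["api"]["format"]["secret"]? True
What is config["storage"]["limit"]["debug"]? 6379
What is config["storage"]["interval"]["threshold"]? 6379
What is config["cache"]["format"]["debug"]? 3.9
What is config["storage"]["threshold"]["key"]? "production"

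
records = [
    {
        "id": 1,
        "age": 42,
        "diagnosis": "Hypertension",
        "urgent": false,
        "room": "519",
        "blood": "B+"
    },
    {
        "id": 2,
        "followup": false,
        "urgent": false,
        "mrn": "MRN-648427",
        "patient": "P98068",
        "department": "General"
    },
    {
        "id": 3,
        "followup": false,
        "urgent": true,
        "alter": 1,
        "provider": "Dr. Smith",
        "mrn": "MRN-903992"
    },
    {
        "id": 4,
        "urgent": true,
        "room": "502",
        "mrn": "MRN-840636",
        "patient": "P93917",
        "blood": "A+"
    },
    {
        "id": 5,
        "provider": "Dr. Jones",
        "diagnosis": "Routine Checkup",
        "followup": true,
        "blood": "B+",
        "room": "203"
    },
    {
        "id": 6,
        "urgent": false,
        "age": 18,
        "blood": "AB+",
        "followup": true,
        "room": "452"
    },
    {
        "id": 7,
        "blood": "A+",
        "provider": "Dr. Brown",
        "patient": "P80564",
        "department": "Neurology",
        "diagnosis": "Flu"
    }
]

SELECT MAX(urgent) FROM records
True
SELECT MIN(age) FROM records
18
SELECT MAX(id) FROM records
7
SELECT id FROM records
[1, 2, 3, 4, 5, 6, 7]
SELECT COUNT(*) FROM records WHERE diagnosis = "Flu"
1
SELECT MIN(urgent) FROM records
False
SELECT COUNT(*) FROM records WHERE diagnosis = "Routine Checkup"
1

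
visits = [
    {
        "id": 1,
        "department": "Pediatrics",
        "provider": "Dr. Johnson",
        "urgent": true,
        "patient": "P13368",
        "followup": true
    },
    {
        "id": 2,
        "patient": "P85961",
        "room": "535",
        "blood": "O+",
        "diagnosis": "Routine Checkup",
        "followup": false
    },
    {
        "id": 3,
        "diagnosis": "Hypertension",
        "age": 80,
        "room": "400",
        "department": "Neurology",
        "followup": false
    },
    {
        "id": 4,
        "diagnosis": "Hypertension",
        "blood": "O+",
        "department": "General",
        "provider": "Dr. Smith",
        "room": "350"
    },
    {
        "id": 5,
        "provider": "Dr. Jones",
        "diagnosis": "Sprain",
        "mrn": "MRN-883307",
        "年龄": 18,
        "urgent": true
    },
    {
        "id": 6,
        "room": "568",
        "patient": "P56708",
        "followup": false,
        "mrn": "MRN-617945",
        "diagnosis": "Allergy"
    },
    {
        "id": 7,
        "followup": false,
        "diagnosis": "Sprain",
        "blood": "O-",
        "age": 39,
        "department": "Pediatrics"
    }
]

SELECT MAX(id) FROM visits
7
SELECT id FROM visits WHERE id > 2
[3, 4, 5, 6, 7]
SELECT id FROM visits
[1, 2, 3, 4, 5, 6, 7]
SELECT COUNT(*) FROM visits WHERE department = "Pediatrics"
2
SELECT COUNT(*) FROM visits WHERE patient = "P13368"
1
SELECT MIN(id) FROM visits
1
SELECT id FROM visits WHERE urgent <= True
[1, 5]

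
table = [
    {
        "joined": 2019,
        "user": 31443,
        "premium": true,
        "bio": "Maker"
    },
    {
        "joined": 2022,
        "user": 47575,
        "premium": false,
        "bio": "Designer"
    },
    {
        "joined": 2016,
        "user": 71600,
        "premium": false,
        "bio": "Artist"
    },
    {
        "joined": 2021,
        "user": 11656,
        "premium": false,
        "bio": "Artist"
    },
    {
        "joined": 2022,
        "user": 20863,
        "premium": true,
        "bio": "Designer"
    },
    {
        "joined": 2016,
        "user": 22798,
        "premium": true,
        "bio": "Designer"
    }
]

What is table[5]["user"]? 22798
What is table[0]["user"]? 31443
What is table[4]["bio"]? "Designer"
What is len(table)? 6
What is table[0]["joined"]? 2019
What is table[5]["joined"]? 2016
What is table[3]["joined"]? 2021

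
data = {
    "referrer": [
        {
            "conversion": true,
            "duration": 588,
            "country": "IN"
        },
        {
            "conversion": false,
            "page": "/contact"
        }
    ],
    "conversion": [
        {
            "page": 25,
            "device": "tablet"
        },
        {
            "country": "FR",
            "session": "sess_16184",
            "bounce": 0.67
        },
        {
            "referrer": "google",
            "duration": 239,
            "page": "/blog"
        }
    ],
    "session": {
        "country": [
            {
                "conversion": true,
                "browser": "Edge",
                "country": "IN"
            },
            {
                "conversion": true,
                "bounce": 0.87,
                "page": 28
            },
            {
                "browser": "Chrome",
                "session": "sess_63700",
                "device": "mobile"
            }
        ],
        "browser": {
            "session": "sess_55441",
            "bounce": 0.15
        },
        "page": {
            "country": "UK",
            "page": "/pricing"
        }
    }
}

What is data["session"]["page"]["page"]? "/pricing"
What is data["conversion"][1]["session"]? "sess_16184"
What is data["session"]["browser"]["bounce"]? 0.15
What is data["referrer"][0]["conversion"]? True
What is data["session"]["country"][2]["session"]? "sess_63700"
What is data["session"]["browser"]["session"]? "sess_55441"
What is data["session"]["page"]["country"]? "UK"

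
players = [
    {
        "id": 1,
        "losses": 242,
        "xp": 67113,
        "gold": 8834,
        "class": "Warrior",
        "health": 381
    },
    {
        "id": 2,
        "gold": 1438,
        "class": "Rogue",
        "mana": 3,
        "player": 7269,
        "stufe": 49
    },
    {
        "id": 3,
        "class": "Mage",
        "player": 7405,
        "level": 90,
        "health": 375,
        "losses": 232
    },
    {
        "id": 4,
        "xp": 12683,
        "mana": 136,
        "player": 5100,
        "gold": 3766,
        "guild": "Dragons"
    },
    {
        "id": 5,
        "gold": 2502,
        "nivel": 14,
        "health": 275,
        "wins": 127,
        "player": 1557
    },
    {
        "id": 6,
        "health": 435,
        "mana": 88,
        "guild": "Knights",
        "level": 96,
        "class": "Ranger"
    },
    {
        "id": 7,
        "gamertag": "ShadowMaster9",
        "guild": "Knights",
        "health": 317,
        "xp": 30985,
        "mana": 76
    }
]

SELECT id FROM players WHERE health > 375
[1, 6]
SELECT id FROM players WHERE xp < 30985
[4]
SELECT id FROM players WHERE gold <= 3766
[2, 4, 5]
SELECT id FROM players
[1, 2, 3, 4, 5, 6, 7]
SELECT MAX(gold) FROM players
8834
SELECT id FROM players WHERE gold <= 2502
[2, 5]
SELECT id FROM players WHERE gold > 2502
[1, 4]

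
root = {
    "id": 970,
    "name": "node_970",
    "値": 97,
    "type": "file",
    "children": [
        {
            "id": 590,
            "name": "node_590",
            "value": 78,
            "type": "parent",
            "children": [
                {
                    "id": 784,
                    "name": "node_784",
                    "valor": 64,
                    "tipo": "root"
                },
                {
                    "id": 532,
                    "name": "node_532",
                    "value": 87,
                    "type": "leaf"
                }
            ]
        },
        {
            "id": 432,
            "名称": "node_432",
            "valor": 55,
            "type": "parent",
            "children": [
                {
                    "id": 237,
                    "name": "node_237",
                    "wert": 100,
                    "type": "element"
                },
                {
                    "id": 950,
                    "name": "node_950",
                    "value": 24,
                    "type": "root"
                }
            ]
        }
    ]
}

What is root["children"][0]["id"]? 590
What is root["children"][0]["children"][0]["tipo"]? "root"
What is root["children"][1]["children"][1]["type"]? "root"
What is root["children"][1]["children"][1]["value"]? 24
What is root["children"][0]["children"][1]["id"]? 532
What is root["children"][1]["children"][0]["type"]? "element"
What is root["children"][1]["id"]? 432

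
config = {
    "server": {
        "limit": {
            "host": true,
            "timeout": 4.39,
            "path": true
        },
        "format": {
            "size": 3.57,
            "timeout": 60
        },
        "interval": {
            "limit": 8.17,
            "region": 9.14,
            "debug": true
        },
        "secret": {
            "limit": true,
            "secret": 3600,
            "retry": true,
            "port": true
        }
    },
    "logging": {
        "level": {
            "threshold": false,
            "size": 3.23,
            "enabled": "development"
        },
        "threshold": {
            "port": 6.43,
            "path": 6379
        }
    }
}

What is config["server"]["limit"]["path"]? True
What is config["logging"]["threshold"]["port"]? 6.43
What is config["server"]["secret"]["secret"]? 3600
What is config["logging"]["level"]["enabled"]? "development"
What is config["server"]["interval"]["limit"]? 8.17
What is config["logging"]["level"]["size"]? 3.23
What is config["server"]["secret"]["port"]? True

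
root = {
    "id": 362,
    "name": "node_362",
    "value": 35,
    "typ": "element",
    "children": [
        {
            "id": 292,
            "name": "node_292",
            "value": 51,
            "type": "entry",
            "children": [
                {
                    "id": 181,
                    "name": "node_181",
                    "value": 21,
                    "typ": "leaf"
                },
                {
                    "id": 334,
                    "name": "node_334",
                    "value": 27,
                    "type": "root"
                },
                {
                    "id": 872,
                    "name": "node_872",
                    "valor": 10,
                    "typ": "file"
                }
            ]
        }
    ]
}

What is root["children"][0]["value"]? 51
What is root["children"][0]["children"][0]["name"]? "node_181"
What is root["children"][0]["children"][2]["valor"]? 10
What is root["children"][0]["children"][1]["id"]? 334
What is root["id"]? 362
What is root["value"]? 35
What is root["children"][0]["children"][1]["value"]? 27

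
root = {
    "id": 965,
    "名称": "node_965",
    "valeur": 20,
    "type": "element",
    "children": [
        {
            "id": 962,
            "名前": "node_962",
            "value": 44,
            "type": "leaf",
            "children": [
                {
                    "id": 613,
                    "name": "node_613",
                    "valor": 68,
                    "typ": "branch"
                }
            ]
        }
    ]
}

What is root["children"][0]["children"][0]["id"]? 613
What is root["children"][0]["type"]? "leaf"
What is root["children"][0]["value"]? 44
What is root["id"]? 965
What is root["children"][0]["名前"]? "node_962"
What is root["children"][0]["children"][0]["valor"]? 68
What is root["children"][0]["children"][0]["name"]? "node_613"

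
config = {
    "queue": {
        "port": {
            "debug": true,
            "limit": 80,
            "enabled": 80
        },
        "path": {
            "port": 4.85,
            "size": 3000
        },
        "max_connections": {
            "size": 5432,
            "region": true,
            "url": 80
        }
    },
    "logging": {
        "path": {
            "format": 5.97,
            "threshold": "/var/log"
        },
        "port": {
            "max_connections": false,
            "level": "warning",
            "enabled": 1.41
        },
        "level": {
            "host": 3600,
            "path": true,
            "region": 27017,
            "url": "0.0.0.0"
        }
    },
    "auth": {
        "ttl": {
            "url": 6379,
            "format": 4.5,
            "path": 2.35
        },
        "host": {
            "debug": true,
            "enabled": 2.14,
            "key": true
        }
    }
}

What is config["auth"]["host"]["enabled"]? 2.14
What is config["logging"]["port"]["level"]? "warning"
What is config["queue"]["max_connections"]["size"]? 5432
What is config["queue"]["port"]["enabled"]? 80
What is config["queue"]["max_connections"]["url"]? 80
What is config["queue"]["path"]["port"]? 4.85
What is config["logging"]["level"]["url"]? "0.0.0.0"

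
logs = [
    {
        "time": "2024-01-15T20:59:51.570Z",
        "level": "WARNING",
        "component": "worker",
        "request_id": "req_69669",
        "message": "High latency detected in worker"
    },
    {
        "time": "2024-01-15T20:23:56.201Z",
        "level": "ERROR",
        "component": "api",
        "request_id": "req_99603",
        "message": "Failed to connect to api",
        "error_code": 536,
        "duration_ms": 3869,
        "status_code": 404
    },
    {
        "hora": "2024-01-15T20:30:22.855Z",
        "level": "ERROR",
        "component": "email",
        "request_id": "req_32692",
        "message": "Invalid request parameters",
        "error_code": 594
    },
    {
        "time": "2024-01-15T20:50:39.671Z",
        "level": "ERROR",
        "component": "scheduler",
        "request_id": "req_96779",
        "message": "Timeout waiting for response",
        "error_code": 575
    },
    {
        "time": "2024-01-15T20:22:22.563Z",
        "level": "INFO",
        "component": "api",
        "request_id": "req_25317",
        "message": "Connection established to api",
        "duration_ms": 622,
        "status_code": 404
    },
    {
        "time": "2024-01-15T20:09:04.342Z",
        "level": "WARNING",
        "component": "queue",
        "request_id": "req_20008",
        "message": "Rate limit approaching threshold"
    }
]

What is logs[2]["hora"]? "2024-01-15T20:30:22.855Z"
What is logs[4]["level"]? "INFO"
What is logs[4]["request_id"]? "req_25317"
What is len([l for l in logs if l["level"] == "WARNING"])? 2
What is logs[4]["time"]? "2024-01-15T20:22:22.563Z"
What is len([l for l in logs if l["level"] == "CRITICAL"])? 0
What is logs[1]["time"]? "2024-01-15T20:23:56.201Z"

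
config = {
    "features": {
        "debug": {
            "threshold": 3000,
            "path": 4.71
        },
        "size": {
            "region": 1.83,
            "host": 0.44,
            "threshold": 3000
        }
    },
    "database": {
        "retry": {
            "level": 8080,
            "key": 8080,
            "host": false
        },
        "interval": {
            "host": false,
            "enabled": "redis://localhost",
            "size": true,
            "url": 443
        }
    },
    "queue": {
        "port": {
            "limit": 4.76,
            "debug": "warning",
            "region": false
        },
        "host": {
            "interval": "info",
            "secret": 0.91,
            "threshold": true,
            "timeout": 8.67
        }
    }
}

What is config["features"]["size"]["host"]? 0.44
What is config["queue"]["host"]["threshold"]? True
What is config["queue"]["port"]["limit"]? 4.76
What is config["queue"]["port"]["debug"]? "warning"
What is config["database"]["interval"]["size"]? True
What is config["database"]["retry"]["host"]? False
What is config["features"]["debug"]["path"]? 4.71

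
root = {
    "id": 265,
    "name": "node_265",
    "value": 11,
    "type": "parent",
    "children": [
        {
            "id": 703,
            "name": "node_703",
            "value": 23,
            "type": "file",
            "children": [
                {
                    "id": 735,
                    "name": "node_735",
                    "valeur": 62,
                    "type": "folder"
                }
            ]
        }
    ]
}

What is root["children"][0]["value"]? 23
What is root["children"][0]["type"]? "file"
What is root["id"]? 265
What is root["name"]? "node_265"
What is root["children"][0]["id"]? 703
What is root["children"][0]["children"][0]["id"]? 735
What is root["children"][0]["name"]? "node_703"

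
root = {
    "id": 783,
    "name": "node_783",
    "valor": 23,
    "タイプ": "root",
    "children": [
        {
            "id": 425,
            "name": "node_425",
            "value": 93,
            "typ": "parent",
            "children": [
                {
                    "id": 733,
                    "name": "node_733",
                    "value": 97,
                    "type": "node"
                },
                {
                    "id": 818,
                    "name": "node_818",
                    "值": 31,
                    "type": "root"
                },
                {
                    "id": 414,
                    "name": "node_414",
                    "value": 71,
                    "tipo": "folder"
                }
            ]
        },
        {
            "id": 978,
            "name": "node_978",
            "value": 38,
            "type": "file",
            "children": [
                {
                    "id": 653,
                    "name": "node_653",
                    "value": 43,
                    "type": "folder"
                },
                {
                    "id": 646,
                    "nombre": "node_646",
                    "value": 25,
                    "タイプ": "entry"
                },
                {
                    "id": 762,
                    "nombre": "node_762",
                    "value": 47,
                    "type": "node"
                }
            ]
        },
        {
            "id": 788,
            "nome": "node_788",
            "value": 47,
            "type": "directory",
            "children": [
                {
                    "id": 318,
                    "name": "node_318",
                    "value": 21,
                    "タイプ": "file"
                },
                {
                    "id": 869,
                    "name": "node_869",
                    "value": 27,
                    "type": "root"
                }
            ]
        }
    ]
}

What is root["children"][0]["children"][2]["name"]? "node_414"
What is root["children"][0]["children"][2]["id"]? 414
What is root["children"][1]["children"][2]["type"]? "node"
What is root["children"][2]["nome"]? "node_788"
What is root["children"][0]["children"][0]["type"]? "node"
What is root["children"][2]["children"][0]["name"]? "node_318"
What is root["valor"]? 23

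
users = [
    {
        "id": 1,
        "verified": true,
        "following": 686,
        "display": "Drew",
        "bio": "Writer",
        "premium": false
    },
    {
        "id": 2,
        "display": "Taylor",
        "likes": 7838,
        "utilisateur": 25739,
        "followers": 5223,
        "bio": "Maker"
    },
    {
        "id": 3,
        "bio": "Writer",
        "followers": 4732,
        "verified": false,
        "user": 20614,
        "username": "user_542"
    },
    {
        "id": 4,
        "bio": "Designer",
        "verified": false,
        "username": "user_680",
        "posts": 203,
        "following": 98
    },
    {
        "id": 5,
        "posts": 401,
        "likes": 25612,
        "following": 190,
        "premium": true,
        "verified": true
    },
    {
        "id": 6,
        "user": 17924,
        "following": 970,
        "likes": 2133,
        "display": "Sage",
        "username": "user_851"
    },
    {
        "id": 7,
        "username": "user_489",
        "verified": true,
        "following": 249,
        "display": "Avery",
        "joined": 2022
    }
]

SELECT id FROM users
[1, 2, 3, 4, 5, 6, 7]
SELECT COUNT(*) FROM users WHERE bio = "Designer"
1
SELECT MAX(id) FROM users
7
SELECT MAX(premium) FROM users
True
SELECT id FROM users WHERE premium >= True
[5]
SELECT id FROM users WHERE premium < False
[]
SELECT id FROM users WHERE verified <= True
[1, 3, 4, 5, 7]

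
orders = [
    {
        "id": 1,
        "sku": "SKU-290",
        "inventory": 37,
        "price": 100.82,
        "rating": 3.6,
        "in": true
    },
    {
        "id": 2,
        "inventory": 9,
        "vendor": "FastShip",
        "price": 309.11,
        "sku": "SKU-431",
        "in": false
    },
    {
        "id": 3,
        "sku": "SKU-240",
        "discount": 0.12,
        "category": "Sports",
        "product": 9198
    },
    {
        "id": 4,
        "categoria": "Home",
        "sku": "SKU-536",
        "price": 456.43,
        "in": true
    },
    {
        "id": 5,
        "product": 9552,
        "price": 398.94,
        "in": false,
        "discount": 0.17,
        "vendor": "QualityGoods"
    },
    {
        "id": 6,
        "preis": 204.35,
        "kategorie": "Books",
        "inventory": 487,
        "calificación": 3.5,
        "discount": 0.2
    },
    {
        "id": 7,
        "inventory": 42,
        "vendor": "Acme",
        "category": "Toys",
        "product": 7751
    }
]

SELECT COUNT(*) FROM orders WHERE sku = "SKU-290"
1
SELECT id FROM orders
[1, 2, 3, 4, 5, 6, 7]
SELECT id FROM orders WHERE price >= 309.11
[2, 4, 5]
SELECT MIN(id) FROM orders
1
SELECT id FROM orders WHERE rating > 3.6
[]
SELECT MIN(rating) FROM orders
3.6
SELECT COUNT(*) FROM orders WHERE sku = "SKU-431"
1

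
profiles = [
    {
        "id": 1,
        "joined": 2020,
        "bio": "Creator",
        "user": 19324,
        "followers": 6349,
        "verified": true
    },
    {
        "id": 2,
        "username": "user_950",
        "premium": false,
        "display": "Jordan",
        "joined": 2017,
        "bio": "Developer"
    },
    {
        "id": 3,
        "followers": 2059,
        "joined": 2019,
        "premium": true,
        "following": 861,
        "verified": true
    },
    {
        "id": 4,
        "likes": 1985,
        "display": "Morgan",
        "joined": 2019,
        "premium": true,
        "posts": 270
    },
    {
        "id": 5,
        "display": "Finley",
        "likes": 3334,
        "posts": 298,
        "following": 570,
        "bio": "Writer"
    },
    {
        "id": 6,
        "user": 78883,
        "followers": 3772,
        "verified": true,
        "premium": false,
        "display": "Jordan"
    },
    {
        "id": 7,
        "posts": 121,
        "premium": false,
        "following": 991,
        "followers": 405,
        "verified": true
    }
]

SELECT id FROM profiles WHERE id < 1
[]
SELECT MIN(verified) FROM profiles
True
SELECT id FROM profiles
[1, 2, 3, 4, 5, 6, 7]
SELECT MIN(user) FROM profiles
19324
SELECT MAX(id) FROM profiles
7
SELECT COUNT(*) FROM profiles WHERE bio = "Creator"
1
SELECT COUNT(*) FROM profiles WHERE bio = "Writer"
1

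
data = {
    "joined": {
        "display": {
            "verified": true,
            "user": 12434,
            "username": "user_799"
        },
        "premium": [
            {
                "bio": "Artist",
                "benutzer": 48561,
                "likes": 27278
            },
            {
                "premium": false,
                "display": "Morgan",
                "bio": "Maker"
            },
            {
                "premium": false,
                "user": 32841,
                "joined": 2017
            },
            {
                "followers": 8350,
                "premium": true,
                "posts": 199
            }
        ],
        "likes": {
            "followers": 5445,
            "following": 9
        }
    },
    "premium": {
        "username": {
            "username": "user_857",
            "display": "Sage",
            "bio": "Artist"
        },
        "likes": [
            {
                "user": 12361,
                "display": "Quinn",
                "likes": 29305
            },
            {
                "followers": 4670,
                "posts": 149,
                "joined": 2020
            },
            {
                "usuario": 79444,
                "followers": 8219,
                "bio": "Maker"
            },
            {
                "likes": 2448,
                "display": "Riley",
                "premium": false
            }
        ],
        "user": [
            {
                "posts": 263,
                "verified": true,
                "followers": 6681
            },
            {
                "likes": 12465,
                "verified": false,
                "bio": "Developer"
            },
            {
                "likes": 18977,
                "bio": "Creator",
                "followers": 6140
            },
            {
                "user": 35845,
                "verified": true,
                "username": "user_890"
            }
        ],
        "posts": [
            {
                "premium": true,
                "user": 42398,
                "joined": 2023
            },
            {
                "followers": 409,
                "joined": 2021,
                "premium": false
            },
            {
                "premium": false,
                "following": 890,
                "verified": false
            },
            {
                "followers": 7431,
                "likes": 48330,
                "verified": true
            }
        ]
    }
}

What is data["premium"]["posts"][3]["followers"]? 7431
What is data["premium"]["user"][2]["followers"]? 6140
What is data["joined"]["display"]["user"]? 12434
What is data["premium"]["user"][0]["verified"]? True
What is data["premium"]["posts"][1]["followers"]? 409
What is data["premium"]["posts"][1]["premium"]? False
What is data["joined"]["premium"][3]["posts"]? 199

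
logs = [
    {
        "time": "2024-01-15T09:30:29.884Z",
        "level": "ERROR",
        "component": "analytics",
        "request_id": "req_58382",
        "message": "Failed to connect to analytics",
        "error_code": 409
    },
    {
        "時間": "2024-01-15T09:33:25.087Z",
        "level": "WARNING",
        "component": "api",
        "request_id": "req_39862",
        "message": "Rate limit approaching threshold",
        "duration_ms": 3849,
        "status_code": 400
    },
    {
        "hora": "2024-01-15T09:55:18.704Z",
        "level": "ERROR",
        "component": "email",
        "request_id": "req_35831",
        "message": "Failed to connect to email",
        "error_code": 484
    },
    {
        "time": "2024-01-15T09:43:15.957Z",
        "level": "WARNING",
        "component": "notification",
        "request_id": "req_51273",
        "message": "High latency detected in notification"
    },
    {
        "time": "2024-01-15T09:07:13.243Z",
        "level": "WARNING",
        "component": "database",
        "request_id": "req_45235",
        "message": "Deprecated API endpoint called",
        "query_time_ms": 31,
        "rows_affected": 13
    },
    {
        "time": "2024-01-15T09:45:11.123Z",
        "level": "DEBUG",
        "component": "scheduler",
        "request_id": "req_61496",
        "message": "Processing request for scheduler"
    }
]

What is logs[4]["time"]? "2024-01-15T09:07:13.243Z"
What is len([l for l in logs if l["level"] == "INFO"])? 0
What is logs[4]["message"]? "Deprecated API endpoint called"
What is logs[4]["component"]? "database"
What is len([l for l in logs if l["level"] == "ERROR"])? 2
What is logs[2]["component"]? "email"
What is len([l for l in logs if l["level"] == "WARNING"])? 3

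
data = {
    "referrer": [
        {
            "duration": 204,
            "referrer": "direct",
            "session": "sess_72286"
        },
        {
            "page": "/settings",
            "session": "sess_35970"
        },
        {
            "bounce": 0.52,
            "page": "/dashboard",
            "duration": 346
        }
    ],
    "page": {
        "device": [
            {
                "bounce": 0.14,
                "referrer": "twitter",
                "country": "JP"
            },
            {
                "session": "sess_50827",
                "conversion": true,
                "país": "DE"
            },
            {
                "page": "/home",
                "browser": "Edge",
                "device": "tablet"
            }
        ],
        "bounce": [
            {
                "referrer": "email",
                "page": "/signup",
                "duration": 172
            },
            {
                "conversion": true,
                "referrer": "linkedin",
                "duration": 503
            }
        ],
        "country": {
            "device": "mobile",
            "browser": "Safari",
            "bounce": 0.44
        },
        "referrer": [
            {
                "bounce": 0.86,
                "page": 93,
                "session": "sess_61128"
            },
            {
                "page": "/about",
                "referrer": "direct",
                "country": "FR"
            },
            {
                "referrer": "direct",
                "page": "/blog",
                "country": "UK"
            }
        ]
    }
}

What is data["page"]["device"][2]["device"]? "tablet"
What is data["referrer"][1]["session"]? "sess_35970"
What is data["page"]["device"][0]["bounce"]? 0.14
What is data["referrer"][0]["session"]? "sess_72286"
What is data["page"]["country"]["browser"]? "Safari"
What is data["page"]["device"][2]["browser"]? "Edge"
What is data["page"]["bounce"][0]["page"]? "/signup"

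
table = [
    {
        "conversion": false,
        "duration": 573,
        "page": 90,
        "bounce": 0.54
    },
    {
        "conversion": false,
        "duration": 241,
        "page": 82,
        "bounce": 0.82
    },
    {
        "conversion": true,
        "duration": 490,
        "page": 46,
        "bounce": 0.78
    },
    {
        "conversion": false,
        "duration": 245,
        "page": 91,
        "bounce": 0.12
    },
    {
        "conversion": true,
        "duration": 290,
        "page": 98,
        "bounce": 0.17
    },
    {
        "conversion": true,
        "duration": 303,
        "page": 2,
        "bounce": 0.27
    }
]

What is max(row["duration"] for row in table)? 573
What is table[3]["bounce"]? 0.12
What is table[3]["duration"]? 245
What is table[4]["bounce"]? 0.17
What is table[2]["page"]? 46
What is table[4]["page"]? 98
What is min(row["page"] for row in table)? 2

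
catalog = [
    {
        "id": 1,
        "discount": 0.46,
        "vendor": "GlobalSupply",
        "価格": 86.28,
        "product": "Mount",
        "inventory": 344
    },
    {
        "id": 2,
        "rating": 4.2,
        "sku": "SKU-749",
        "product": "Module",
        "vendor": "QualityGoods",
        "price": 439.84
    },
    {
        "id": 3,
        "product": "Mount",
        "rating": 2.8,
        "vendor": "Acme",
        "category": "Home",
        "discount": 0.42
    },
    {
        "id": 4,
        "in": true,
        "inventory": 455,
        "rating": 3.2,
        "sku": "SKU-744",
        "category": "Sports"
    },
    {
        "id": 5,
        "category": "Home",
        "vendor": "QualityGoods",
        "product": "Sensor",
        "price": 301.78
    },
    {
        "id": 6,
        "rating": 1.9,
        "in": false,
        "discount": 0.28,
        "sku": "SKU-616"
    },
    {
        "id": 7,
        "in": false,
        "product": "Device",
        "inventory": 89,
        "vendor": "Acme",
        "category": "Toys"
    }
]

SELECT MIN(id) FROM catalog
1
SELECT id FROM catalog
[1, 2, 3, 4, 5, 6, 7]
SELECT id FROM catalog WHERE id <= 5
[1, 2, 3, 4, 5]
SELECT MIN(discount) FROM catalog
0.28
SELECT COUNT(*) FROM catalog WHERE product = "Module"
1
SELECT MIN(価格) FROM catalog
86.28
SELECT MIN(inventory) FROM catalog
89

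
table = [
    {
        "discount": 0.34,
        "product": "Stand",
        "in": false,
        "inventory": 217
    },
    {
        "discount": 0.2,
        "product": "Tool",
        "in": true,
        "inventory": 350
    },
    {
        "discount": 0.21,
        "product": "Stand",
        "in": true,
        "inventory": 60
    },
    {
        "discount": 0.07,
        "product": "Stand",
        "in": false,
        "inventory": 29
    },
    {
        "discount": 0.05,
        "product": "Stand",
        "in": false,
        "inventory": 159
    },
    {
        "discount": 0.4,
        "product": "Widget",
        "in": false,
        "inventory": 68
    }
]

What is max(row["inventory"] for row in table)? 350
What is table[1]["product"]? "Tool"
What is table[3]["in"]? False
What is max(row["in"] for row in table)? True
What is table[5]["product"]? "Widget"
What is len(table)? 6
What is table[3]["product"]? "Stand"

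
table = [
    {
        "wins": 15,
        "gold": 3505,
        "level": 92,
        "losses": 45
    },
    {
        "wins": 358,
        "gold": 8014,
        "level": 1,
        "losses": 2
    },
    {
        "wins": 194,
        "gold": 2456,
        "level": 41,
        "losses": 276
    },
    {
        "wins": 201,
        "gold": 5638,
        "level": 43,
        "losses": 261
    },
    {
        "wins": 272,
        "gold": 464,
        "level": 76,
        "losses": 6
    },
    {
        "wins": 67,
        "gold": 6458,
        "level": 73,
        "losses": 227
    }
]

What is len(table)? 6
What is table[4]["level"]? 76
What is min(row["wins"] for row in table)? 15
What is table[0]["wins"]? 15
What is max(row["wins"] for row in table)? 358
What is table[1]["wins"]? 358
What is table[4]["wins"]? 272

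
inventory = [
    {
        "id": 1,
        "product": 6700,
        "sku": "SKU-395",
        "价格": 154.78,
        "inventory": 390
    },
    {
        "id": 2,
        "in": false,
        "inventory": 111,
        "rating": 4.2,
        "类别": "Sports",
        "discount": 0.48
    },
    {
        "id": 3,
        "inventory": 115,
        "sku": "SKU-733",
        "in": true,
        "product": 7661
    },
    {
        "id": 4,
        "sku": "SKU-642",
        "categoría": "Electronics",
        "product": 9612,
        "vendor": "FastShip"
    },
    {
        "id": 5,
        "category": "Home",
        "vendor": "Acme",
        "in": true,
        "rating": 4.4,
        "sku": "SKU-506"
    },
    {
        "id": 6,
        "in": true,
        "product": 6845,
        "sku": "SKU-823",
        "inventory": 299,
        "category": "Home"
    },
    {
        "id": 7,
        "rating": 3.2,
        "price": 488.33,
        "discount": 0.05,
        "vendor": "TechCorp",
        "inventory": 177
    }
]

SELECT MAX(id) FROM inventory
7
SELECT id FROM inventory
[1, 2, 3, 4, 5, 6, 7]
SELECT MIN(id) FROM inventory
1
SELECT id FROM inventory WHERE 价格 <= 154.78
[1]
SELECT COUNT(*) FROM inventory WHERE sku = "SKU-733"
1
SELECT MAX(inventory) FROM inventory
390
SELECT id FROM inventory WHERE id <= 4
[1, 2, 3, 4]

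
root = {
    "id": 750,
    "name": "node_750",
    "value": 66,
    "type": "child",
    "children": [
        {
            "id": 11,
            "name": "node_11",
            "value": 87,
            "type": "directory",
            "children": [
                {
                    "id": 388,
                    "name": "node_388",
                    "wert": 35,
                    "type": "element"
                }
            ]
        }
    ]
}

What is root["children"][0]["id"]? 11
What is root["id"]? 750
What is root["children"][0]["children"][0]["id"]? 388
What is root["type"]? "child"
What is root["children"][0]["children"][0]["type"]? "element"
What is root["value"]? 66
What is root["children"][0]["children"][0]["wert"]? 35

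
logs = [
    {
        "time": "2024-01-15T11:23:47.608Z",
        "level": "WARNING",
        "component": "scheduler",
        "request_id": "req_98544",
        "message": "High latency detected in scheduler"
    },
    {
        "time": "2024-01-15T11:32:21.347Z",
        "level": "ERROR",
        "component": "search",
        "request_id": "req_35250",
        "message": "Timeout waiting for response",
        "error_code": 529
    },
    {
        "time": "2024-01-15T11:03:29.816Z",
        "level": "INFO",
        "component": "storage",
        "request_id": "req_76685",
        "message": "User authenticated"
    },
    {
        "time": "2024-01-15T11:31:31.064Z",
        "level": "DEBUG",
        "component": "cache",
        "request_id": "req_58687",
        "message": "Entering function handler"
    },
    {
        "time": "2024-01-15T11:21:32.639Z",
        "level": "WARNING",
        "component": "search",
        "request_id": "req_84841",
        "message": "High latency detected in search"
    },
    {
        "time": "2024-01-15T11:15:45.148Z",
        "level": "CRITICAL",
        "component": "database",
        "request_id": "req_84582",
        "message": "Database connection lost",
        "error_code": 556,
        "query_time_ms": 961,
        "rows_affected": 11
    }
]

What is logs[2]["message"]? "User authenticated"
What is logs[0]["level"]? "WARNING"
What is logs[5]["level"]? "CRITICAL"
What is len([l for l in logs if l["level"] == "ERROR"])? 1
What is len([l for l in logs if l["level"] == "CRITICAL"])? 1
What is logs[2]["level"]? "INFO"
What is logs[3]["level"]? "DEBUG"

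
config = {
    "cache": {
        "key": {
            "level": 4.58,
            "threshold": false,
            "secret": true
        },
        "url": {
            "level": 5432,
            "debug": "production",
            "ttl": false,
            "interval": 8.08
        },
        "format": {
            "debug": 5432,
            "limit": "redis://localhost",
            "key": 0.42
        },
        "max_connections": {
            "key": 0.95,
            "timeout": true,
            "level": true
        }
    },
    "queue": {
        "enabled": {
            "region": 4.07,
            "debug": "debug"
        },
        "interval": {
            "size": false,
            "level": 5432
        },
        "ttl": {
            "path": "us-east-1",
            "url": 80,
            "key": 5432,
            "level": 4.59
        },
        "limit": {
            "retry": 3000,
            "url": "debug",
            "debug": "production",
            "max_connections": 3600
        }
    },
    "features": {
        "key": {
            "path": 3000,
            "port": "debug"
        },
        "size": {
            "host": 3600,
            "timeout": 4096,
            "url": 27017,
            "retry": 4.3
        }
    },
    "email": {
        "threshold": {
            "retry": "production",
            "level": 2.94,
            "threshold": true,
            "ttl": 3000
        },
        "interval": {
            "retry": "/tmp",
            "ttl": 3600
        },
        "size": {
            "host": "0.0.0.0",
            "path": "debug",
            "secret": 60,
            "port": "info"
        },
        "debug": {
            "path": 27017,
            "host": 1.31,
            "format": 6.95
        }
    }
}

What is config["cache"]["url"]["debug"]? "production"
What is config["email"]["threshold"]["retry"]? "production"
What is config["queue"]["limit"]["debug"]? "production"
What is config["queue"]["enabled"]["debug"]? "debug"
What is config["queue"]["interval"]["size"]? False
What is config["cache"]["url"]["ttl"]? False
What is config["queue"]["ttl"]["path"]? "us-east-1"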